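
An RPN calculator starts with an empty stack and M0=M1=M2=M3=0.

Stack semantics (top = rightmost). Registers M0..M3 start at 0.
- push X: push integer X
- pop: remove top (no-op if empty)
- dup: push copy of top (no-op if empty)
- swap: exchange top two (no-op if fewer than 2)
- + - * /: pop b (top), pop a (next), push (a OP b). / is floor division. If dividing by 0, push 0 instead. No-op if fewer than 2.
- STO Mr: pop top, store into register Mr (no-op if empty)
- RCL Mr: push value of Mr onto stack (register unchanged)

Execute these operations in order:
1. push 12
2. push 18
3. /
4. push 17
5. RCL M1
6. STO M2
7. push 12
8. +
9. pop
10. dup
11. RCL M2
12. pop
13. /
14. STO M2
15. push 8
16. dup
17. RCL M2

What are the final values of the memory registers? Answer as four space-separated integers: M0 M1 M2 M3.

Answer: 0 0 0 0

Derivation:
After op 1 (push 12): stack=[12] mem=[0,0,0,0]
After op 2 (push 18): stack=[12,18] mem=[0,0,0,0]
After op 3 (/): stack=[0] mem=[0,0,0,0]
After op 4 (push 17): stack=[0,17] mem=[0,0,0,0]
After op 5 (RCL M1): stack=[0,17,0] mem=[0,0,0,0]
After op 6 (STO M2): stack=[0,17] mem=[0,0,0,0]
After op 7 (push 12): stack=[0,17,12] mem=[0,0,0,0]
After op 8 (+): stack=[0,29] mem=[0,0,0,0]
After op 9 (pop): stack=[0] mem=[0,0,0,0]
After op 10 (dup): stack=[0,0] mem=[0,0,0,0]
After op 11 (RCL M2): stack=[0,0,0] mem=[0,0,0,0]
After op 12 (pop): stack=[0,0] mem=[0,0,0,0]
After op 13 (/): stack=[0] mem=[0,0,0,0]
After op 14 (STO M2): stack=[empty] mem=[0,0,0,0]
After op 15 (push 8): stack=[8] mem=[0,0,0,0]
After op 16 (dup): stack=[8,8] mem=[0,0,0,0]
After op 17 (RCL M2): stack=[8,8,0] mem=[0,0,0,0]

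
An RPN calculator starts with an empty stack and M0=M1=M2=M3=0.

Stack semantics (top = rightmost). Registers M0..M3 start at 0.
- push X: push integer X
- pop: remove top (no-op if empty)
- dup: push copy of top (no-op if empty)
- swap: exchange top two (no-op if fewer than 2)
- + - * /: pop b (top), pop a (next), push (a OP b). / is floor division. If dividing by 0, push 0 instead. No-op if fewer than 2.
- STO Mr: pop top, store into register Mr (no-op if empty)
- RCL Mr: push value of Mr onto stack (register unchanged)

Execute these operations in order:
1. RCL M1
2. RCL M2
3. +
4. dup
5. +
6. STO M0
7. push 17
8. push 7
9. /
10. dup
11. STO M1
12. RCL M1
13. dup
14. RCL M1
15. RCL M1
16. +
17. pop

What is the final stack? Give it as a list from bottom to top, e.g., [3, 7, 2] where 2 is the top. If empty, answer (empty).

After op 1 (RCL M1): stack=[0] mem=[0,0,0,0]
After op 2 (RCL M2): stack=[0,0] mem=[0,0,0,0]
After op 3 (+): stack=[0] mem=[0,0,0,0]
After op 4 (dup): stack=[0,0] mem=[0,0,0,0]
After op 5 (+): stack=[0] mem=[0,0,0,0]
After op 6 (STO M0): stack=[empty] mem=[0,0,0,0]
After op 7 (push 17): stack=[17] mem=[0,0,0,0]
After op 8 (push 7): stack=[17,7] mem=[0,0,0,0]
After op 9 (/): stack=[2] mem=[0,0,0,0]
After op 10 (dup): stack=[2,2] mem=[0,0,0,0]
After op 11 (STO M1): stack=[2] mem=[0,2,0,0]
After op 12 (RCL M1): stack=[2,2] mem=[0,2,0,0]
After op 13 (dup): stack=[2,2,2] mem=[0,2,0,0]
After op 14 (RCL M1): stack=[2,2,2,2] mem=[0,2,0,0]
After op 15 (RCL M1): stack=[2,2,2,2,2] mem=[0,2,0,0]
After op 16 (+): stack=[2,2,2,4] mem=[0,2,0,0]
After op 17 (pop): stack=[2,2,2] mem=[0,2,0,0]

Answer: [2, 2, 2]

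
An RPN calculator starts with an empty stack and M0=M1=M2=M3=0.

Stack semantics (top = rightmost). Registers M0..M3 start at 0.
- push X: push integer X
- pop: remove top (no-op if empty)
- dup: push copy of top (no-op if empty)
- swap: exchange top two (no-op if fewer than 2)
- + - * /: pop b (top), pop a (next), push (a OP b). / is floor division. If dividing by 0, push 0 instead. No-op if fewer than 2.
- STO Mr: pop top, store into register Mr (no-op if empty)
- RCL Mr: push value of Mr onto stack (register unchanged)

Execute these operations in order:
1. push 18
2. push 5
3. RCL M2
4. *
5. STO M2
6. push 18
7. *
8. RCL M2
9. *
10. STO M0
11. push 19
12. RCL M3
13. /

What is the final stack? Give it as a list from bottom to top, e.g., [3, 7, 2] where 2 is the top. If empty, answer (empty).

Answer: [0]

Derivation:
After op 1 (push 18): stack=[18] mem=[0,0,0,0]
After op 2 (push 5): stack=[18,5] mem=[0,0,0,0]
After op 3 (RCL M2): stack=[18,5,0] mem=[0,0,0,0]
After op 4 (*): stack=[18,0] mem=[0,0,0,0]
After op 5 (STO M2): stack=[18] mem=[0,0,0,0]
After op 6 (push 18): stack=[18,18] mem=[0,0,0,0]
After op 7 (*): stack=[324] mem=[0,0,0,0]
After op 8 (RCL M2): stack=[324,0] mem=[0,0,0,0]
After op 9 (*): stack=[0] mem=[0,0,0,0]
After op 10 (STO M0): stack=[empty] mem=[0,0,0,0]
After op 11 (push 19): stack=[19] mem=[0,0,0,0]
After op 12 (RCL M3): stack=[19,0] mem=[0,0,0,0]
After op 13 (/): stack=[0] mem=[0,0,0,0]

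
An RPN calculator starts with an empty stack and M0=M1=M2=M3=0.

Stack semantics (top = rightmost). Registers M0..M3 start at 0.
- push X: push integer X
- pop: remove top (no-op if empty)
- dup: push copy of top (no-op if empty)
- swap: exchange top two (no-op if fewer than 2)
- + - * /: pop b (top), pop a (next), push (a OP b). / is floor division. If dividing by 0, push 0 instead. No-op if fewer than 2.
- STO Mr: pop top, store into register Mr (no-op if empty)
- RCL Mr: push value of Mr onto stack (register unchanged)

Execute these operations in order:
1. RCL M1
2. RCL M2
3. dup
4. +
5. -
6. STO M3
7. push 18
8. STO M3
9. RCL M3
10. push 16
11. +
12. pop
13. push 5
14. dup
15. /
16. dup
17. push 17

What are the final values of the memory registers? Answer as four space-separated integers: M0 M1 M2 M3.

Answer: 0 0 0 18

Derivation:
After op 1 (RCL M1): stack=[0] mem=[0,0,0,0]
After op 2 (RCL M2): stack=[0,0] mem=[0,0,0,0]
After op 3 (dup): stack=[0,0,0] mem=[0,0,0,0]
After op 4 (+): stack=[0,0] mem=[0,0,0,0]
After op 5 (-): stack=[0] mem=[0,0,0,0]
After op 6 (STO M3): stack=[empty] mem=[0,0,0,0]
After op 7 (push 18): stack=[18] mem=[0,0,0,0]
After op 8 (STO M3): stack=[empty] mem=[0,0,0,18]
After op 9 (RCL M3): stack=[18] mem=[0,0,0,18]
After op 10 (push 16): stack=[18,16] mem=[0,0,0,18]
After op 11 (+): stack=[34] mem=[0,0,0,18]
After op 12 (pop): stack=[empty] mem=[0,0,0,18]
After op 13 (push 5): stack=[5] mem=[0,0,0,18]
After op 14 (dup): stack=[5,5] mem=[0,0,0,18]
After op 15 (/): stack=[1] mem=[0,0,0,18]
After op 16 (dup): stack=[1,1] mem=[0,0,0,18]
After op 17 (push 17): stack=[1,1,17] mem=[0,0,0,18]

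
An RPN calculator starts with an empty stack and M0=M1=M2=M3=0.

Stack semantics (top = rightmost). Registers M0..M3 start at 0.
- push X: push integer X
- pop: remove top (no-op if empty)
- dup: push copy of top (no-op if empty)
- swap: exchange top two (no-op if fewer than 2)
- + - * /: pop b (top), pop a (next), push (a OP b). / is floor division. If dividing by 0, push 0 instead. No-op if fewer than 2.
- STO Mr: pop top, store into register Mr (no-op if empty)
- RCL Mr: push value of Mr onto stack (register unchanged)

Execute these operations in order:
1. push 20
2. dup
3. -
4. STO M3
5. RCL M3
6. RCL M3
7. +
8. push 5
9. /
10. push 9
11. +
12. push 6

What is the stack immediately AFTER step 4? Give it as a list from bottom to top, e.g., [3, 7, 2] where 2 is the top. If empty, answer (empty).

After op 1 (push 20): stack=[20] mem=[0,0,0,0]
After op 2 (dup): stack=[20,20] mem=[0,0,0,0]
After op 3 (-): stack=[0] mem=[0,0,0,0]
After op 4 (STO M3): stack=[empty] mem=[0,0,0,0]

(empty)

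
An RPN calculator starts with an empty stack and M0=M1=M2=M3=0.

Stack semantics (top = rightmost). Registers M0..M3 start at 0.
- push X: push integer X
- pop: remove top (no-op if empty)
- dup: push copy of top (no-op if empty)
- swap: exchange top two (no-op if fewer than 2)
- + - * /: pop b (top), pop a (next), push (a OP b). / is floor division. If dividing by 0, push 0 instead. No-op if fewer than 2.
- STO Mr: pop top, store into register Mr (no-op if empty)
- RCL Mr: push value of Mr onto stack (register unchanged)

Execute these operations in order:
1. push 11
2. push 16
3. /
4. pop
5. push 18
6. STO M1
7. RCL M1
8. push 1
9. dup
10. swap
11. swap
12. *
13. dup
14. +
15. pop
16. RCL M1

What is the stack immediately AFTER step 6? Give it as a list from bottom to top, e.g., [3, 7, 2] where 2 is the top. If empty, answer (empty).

After op 1 (push 11): stack=[11] mem=[0,0,0,0]
After op 2 (push 16): stack=[11,16] mem=[0,0,0,0]
After op 3 (/): stack=[0] mem=[0,0,0,0]
After op 4 (pop): stack=[empty] mem=[0,0,0,0]
After op 5 (push 18): stack=[18] mem=[0,0,0,0]
After op 6 (STO M1): stack=[empty] mem=[0,18,0,0]

(empty)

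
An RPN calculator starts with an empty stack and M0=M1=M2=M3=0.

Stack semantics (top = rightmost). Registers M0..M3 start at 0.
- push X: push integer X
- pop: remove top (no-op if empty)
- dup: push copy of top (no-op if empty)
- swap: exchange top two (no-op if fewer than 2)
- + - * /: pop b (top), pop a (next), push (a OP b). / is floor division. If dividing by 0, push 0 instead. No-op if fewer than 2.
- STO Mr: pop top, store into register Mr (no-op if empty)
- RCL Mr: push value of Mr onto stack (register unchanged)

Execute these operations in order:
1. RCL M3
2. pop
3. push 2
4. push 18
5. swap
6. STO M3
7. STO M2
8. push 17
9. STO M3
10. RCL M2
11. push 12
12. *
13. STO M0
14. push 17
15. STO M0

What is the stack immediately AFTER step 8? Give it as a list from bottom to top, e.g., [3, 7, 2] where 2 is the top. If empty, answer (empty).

After op 1 (RCL M3): stack=[0] mem=[0,0,0,0]
After op 2 (pop): stack=[empty] mem=[0,0,0,0]
After op 3 (push 2): stack=[2] mem=[0,0,0,0]
After op 4 (push 18): stack=[2,18] mem=[0,0,0,0]
After op 5 (swap): stack=[18,2] mem=[0,0,0,0]
After op 6 (STO M3): stack=[18] mem=[0,0,0,2]
After op 7 (STO M2): stack=[empty] mem=[0,0,18,2]
After op 8 (push 17): stack=[17] mem=[0,0,18,2]

[17]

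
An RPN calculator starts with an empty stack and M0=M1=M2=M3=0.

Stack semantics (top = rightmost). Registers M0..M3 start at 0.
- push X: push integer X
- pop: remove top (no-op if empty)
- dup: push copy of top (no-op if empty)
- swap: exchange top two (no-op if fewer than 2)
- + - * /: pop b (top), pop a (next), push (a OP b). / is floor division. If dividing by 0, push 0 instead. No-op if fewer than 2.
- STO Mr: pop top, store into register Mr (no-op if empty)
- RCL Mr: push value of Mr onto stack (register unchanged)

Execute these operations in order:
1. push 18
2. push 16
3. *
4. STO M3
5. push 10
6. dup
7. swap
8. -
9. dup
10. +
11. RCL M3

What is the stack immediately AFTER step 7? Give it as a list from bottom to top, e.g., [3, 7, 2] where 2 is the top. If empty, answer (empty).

After op 1 (push 18): stack=[18] mem=[0,0,0,0]
After op 2 (push 16): stack=[18,16] mem=[0,0,0,0]
After op 3 (*): stack=[288] mem=[0,0,0,0]
After op 4 (STO M3): stack=[empty] mem=[0,0,0,288]
After op 5 (push 10): stack=[10] mem=[0,0,0,288]
After op 6 (dup): stack=[10,10] mem=[0,0,0,288]
After op 7 (swap): stack=[10,10] mem=[0,0,0,288]

[10, 10]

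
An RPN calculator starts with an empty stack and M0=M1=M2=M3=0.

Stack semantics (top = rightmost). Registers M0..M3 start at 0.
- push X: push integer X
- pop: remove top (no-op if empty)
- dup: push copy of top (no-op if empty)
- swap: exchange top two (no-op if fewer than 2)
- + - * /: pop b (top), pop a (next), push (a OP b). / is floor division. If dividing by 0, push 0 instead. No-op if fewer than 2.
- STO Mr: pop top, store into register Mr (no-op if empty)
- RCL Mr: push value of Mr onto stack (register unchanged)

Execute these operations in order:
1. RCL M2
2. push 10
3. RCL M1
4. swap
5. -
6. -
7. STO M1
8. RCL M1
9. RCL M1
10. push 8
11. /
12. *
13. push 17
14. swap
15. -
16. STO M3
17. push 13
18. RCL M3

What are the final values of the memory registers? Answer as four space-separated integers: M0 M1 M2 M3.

After op 1 (RCL M2): stack=[0] mem=[0,0,0,0]
After op 2 (push 10): stack=[0,10] mem=[0,0,0,0]
After op 3 (RCL M1): stack=[0,10,0] mem=[0,0,0,0]
After op 4 (swap): stack=[0,0,10] mem=[0,0,0,0]
After op 5 (-): stack=[0,-10] mem=[0,0,0,0]
After op 6 (-): stack=[10] mem=[0,0,0,0]
After op 7 (STO M1): stack=[empty] mem=[0,10,0,0]
After op 8 (RCL M1): stack=[10] mem=[0,10,0,0]
After op 9 (RCL M1): stack=[10,10] mem=[0,10,0,0]
After op 10 (push 8): stack=[10,10,8] mem=[0,10,0,0]
After op 11 (/): stack=[10,1] mem=[0,10,0,0]
After op 12 (*): stack=[10] mem=[0,10,0,0]
After op 13 (push 17): stack=[10,17] mem=[0,10,0,0]
After op 14 (swap): stack=[17,10] mem=[0,10,0,0]
After op 15 (-): stack=[7] mem=[0,10,0,0]
After op 16 (STO M3): stack=[empty] mem=[0,10,0,7]
After op 17 (push 13): stack=[13] mem=[0,10,0,7]
After op 18 (RCL M3): stack=[13,7] mem=[0,10,0,7]

Answer: 0 10 0 7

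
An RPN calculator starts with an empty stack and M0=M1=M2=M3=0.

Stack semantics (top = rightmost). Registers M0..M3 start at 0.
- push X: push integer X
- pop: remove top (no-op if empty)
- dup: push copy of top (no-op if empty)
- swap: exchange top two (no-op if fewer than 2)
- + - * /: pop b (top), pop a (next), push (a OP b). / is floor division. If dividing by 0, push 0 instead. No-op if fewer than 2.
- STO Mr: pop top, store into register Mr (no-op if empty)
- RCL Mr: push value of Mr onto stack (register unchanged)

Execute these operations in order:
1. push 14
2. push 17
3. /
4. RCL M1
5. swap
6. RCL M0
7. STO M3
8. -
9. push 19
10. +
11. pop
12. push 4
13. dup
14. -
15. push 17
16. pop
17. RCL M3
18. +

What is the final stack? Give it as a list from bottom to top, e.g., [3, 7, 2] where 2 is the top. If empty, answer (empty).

Answer: [0]

Derivation:
After op 1 (push 14): stack=[14] mem=[0,0,0,0]
After op 2 (push 17): stack=[14,17] mem=[0,0,0,0]
After op 3 (/): stack=[0] mem=[0,0,0,0]
After op 4 (RCL M1): stack=[0,0] mem=[0,0,0,0]
After op 5 (swap): stack=[0,0] mem=[0,0,0,0]
After op 6 (RCL M0): stack=[0,0,0] mem=[0,0,0,0]
After op 7 (STO M3): stack=[0,0] mem=[0,0,0,0]
After op 8 (-): stack=[0] mem=[0,0,0,0]
After op 9 (push 19): stack=[0,19] mem=[0,0,0,0]
After op 10 (+): stack=[19] mem=[0,0,0,0]
After op 11 (pop): stack=[empty] mem=[0,0,0,0]
After op 12 (push 4): stack=[4] mem=[0,0,0,0]
After op 13 (dup): stack=[4,4] mem=[0,0,0,0]
After op 14 (-): stack=[0] mem=[0,0,0,0]
After op 15 (push 17): stack=[0,17] mem=[0,0,0,0]
After op 16 (pop): stack=[0] mem=[0,0,0,0]
After op 17 (RCL M3): stack=[0,0] mem=[0,0,0,0]
After op 18 (+): stack=[0] mem=[0,0,0,0]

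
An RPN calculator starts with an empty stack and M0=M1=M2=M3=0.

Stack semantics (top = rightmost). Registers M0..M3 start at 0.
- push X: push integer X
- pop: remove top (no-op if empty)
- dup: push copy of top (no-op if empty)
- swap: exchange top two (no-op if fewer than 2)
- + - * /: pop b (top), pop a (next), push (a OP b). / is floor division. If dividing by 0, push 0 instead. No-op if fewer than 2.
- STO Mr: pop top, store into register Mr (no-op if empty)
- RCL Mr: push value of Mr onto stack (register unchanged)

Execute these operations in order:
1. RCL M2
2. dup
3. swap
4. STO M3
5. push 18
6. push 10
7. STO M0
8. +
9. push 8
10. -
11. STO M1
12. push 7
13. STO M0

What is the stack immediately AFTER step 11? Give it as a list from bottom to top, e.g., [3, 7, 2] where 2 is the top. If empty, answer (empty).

After op 1 (RCL M2): stack=[0] mem=[0,0,0,0]
After op 2 (dup): stack=[0,0] mem=[0,0,0,0]
After op 3 (swap): stack=[0,0] mem=[0,0,0,0]
After op 4 (STO M3): stack=[0] mem=[0,0,0,0]
After op 5 (push 18): stack=[0,18] mem=[0,0,0,0]
After op 6 (push 10): stack=[0,18,10] mem=[0,0,0,0]
After op 7 (STO M0): stack=[0,18] mem=[10,0,0,0]
After op 8 (+): stack=[18] mem=[10,0,0,0]
After op 9 (push 8): stack=[18,8] mem=[10,0,0,0]
After op 10 (-): stack=[10] mem=[10,0,0,0]
After op 11 (STO M1): stack=[empty] mem=[10,10,0,0]

(empty)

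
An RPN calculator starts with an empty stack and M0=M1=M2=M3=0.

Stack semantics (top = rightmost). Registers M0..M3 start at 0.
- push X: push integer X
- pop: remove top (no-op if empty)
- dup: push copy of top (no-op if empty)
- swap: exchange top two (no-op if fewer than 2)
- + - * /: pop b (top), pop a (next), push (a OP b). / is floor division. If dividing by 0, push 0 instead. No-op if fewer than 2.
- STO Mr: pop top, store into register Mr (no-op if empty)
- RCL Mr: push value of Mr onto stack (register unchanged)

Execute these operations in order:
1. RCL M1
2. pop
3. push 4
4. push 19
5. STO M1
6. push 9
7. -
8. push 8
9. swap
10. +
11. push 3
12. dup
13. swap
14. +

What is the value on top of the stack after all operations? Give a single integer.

Answer: 6

Derivation:
After op 1 (RCL M1): stack=[0] mem=[0,0,0,0]
After op 2 (pop): stack=[empty] mem=[0,0,0,0]
After op 3 (push 4): stack=[4] mem=[0,0,0,0]
After op 4 (push 19): stack=[4,19] mem=[0,0,0,0]
After op 5 (STO M1): stack=[4] mem=[0,19,0,0]
After op 6 (push 9): stack=[4,9] mem=[0,19,0,0]
After op 7 (-): stack=[-5] mem=[0,19,0,0]
After op 8 (push 8): stack=[-5,8] mem=[0,19,0,0]
After op 9 (swap): stack=[8,-5] mem=[0,19,0,0]
After op 10 (+): stack=[3] mem=[0,19,0,0]
After op 11 (push 3): stack=[3,3] mem=[0,19,0,0]
After op 12 (dup): stack=[3,3,3] mem=[0,19,0,0]
After op 13 (swap): stack=[3,3,3] mem=[0,19,0,0]
After op 14 (+): stack=[3,6] mem=[0,19,0,0]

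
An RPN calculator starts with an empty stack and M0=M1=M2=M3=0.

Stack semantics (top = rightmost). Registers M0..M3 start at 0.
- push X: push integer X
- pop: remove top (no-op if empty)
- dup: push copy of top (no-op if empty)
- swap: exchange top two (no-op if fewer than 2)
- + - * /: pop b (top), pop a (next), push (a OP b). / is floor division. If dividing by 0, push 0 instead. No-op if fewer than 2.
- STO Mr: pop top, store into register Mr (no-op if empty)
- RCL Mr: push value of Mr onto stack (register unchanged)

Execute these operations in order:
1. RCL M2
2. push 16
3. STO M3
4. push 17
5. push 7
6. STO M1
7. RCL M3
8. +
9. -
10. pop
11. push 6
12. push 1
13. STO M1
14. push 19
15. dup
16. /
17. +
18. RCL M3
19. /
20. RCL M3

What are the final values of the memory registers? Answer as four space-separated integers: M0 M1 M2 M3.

Answer: 0 1 0 16

Derivation:
After op 1 (RCL M2): stack=[0] mem=[0,0,0,0]
After op 2 (push 16): stack=[0,16] mem=[0,0,0,0]
After op 3 (STO M3): stack=[0] mem=[0,0,0,16]
After op 4 (push 17): stack=[0,17] mem=[0,0,0,16]
After op 5 (push 7): stack=[0,17,7] mem=[0,0,0,16]
After op 6 (STO M1): stack=[0,17] mem=[0,7,0,16]
After op 7 (RCL M3): stack=[0,17,16] mem=[0,7,0,16]
After op 8 (+): stack=[0,33] mem=[0,7,0,16]
After op 9 (-): stack=[-33] mem=[0,7,0,16]
After op 10 (pop): stack=[empty] mem=[0,7,0,16]
After op 11 (push 6): stack=[6] mem=[0,7,0,16]
After op 12 (push 1): stack=[6,1] mem=[0,7,0,16]
After op 13 (STO M1): stack=[6] mem=[0,1,0,16]
After op 14 (push 19): stack=[6,19] mem=[0,1,0,16]
After op 15 (dup): stack=[6,19,19] mem=[0,1,0,16]
After op 16 (/): stack=[6,1] mem=[0,1,0,16]
After op 17 (+): stack=[7] mem=[0,1,0,16]
After op 18 (RCL M3): stack=[7,16] mem=[0,1,0,16]
After op 19 (/): stack=[0] mem=[0,1,0,16]
After op 20 (RCL M3): stack=[0,16] mem=[0,1,0,16]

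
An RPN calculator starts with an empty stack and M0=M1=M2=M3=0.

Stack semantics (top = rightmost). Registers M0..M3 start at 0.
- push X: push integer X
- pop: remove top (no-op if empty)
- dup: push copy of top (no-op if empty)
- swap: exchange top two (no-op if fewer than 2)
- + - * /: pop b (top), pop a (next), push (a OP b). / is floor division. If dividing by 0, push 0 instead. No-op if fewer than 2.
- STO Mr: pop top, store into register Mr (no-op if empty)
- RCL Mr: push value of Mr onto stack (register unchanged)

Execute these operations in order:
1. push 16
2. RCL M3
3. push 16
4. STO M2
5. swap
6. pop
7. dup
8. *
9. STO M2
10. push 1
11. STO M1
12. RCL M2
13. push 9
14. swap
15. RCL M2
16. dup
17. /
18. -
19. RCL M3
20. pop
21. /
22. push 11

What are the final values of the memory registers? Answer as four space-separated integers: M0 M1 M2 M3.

After op 1 (push 16): stack=[16] mem=[0,0,0,0]
After op 2 (RCL M3): stack=[16,0] mem=[0,0,0,0]
After op 3 (push 16): stack=[16,0,16] mem=[0,0,0,0]
After op 4 (STO M2): stack=[16,0] mem=[0,0,16,0]
After op 5 (swap): stack=[0,16] mem=[0,0,16,0]
After op 6 (pop): stack=[0] mem=[0,0,16,0]
After op 7 (dup): stack=[0,0] mem=[0,0,16,0]
After op 8 (*): stack=[0] mem=[0,0,16,0]
After op 9 (STO M2): stack=[empty] mem=[0,0,0,0]
After op 10 (push 1): stack=[1] mem=[0,0,0,0]
After op 11 (STO M1): stack=[empty] mem=[0,1,0,0]
After op 12 (RCL M2): stack=[0] mem=[0,1,0,0]
After op 13 (push 9): stack=[0,9] mem=[0,1,0,0]
After op 14 (swap): stack=[9,0] mem=[0,1,0,0]
After op 15 (RCL M2): stack=[9,0,0] mem=[0,1,0,0]
After op 16 (dup): stack=[9,0,0,0] mem=[0,1,0,0]
After op 17 (/): stack=[9,0,0] mem=[0,1,0,0]
After op 18 (-): stack=[9,0] mem=[0,1,0,0]
After op 19 (RCL M3): stack=[9,0,0] mem=[0,1,0,0]
After op 20 (pop): stack=[9,0] mem=[0,1,0,0]
After op 21 (/): stack=[0] mem=[0,1,0,0]
After op 22 (push 11): stack=[0,11] mem=[0,1,0,0]

Answer: 0 1 0 0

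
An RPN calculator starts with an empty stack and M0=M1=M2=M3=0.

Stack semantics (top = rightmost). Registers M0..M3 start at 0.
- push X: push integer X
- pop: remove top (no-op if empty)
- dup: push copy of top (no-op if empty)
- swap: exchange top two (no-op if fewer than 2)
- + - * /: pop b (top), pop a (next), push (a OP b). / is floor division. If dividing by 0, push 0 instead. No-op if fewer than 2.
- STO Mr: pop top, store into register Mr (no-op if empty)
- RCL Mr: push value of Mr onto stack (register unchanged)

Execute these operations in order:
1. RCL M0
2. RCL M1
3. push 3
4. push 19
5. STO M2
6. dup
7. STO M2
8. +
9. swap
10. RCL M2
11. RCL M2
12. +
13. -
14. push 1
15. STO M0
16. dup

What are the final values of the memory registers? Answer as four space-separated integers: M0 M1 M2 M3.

After op 1 (RCL M0): stack=[0] mem=[0,0,0,0]
After op 2 (RCL M1): stack=[0,0] mem=[0,0,0,0]
After op 3 (push 3): stack=[0,0,3] mem=[0,0,0,0]
After op 4 (push 19): stack=[0,0,3,19] mem=[0,0,0,0]
After op 5 (STO M2): stack=[0,0,3] mem=[0,0,19,0]
After op 6 (dup): stack=[0,0,3,3] mem=[0,0,19,0]
After op 7 (STO M2): stack=[0,0,3] mem=[0,0,3,0]
After op 8 (+): stack=[0,3] mem=[0,0,3,0]
After op 9 (swap): stack=[3,0] mem=[0,0,3,0]
After op 10 (RCL M2): stack=[3,0,3] mem=[0,0,3,0]
After op 11 (RCL M2): stack=[3,0,3,3] mem=[0,0,3,0]
After op 12 (+): stack=[3,0,6] mem=[0,0,3,0]
After op 13 (-): stack=[3,-6] mem=[0,0,3,0]
After op 14 (push 1): stack=[3,-6,1] mem=[0,0,3,0]
After op 15 (STO M0): stack=[3,-6] mem=[1,0,3,0]
After op 16 (dup): stack=[3,-6,-6] mem=[1,0,3,0]

Answer: 1 0 3 0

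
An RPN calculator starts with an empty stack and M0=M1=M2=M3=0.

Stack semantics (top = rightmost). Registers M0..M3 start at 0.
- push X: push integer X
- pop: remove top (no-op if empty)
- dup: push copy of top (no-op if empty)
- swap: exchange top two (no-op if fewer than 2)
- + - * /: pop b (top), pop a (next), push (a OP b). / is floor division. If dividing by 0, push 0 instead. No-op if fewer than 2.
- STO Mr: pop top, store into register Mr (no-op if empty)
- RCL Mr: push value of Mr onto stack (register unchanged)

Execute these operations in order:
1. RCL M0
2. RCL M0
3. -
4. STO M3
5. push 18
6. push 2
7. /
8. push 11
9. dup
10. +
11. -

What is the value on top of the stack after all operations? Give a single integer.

After op 1 (RCL M0): stack=[0] mem=[0,0,0,0]
After op 2 (RCL M0): stack=[0,0] mem=[0,0,0,0]
After op 3 (-): stack=[0] mem=[0,0,0,0]
After op 4 (STO M3): stack=[empty] mem=[0,0,0,0]
After op 5 (push 18): stack=[18] mem=[0,0,0,0]
After op 6 (push 2): stack=[18,2] mem=[0,0,0,0]
After op 7 (/): stack=[9] mem=[0,0,0,0]
After op 8 (push 11): stack=[9,11] mem=[0,0,0,0]
After op 9 (dup): stack=[9,11,11] mem=[0,0,0,0]
After op 10 (+): stack=[9,22] mem=[0,0,0,0]
After op 11 (-): stack=[-13] mem=[0,0,0,0]

Answer: -13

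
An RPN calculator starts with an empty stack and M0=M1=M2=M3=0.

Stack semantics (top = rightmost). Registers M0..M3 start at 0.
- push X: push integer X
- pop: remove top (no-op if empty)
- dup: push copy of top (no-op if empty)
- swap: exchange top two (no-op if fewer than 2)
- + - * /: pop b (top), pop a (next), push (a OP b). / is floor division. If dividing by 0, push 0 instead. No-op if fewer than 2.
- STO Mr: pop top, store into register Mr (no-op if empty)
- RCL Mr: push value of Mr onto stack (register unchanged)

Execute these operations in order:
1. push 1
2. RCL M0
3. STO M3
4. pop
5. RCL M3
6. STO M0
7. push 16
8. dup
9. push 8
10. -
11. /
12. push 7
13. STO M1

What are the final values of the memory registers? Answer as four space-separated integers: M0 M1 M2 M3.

Answer: 0 7 0 0

Derivation:
After op 1 (push 1): stack=[1] mem=[0,0,0,0]
After op 2 (RCL M0): stack=[1,0] mem=[0,0,0,0]
After op 3 (STO M3): stack=[1] mem=[0,0,0,0]
After op 4 (pop): stack=[empty] mem=[0,0,0,0]
After op 5 (RCL M3): stack=[0] mem=[0,0,0,0]
After op 6 (STO M0): stack=[empty] mem=[0,0,0,0]
After op 7 (push 16): stack=[16] mem=[0,0,0,0]
After op 8 (dup): stack=[16,16] mem=[0,0,0,0]
After op 9 (push 8): stack=[16,16,8] mem=[0,0,0,0]
After op 10 (-): stack=[16,8] mem=[0,0,0,0]
After op 11 (/): stack=[2] mem=[0,0,0,0]
After op 12 (push 7): stack=[2,7] mem=[0,0,0,0]
After op 13 (STO M1): stack=[2] mem=[0,7,0,0]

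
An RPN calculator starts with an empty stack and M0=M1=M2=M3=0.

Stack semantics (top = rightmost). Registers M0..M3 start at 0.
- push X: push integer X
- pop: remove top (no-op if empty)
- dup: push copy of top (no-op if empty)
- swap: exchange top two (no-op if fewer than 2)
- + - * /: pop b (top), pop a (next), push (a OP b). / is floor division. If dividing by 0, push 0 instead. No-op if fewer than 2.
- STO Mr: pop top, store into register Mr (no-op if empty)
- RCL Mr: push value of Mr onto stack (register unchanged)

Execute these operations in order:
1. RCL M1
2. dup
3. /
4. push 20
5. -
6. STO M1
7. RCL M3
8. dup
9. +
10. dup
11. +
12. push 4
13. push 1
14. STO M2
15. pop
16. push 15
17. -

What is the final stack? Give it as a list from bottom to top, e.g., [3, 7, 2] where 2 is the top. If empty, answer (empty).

After op 1 (RCL M1): stack=[0] mem=[0,0,0,0]
After op 2 (dup): stack=[0,0] mem=[0,0,0,0]
After op 3 (/): stack=[0] mem=[0,0,0,0]
After op 4 (push 20): stack=[0,20] mem=[0,0,0,0]
After op 5 (-): stack=[-20] mem=[0,0,0,0]
After op 6 (STO M1): stack=[empty] mem=[0,-20,0,0]
After op 7 (RCL M3): stack=[0] mem=[0,-20,0,0]
After op 8 (dup): stack=[0,0] mem=[0,-20,0,0]
After op 9 (+): stack=[0] mem=[0,-20,0,0]
After op 10 (dup): stack=[0,0] mem=[0,-20,0,0]
After op 11 (+): stack=[0] mem=[0,-20,0,0]
After op 12 (push 4): stack=[0,4] mem=[0,-20,0,0]
After op 13 (push 1): stack=[0,4,1] mem=[0,-20,0,0]
After op 14 (STO M2): stack=[0,4] mem=[0,-20,1,0]
After op 15 (pop): stack=[0] mem=[0,-20,1,0]
After op 16 (push 15): stack=[0,15] mem=[0,-20,1,0]
After op 17 (-): stack=[-15] mem=[0,-20,1,0]

Answer: [-15]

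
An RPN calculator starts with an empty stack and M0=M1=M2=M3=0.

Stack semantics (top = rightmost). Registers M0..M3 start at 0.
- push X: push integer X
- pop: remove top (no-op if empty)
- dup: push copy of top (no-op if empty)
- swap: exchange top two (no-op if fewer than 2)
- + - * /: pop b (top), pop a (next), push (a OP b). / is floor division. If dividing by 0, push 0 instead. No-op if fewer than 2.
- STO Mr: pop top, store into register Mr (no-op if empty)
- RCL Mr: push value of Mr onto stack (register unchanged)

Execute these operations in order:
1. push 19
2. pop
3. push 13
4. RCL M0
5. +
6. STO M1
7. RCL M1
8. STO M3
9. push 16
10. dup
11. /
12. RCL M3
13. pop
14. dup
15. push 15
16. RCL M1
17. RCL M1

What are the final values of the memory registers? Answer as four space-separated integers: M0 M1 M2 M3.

After op 1 (push 19): stack=[19] mem=[0,0,0,0]
After op 2 (pop): stack=[empty] mem=[0,0,0,0]
After op 3 (push 13): stack=[13] mem=[0,0,0,0]
After op 4 (RCL M0): stack=[13,0] mem=[0,0,0,0]
After op 5 (+): stack=[13] mem=[0,0,0,0]
After op 6 (STO M1): stack=[empty] mem=[0,13,0,0]
After op 7 (RCL M1): stack=[13] mem=[0,13,0,0]
After op 8 (STO M3): stack=[empty] mem=[0,13,0,13]
After op 9 (push 16): stack=[16] mem=[0,13,0,13]
After op 10 (dup): stack=[16,16] mem=[0,13,0,13]
After op 11 (/): stack=[1] mem=[0,13,0,13]
After op 12 (RCL M3): stack=[1,13] mem=[0,13,0,13]
After op 13 (pop): stack=[1] mem=[0,13,0,13]
After op 14 (dup): stack=[1,1] mem=[0,13,0,13]
After op 15 (push 15): stack=[1,1,15] mem=[0,13,0,13]
After op 16 (RCL M1): stack=[1,1,15,13] mem=[0,13,0,13]
After op 17 (RCL M1): stack=[1,1,15,13,13] mem=[0,13,0,13]

Answer: 0 13 0 13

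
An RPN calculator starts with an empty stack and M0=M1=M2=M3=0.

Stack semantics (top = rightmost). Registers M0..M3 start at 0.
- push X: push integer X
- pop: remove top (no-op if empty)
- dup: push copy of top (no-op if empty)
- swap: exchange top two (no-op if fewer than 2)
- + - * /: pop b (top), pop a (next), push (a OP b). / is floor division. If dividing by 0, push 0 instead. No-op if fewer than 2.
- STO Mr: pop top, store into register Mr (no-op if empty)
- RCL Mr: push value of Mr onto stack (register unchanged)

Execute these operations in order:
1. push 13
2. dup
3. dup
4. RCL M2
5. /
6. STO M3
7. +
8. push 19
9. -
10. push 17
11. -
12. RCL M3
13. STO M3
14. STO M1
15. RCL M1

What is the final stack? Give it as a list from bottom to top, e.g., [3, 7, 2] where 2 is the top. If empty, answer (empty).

Answer: [-10]

Derivation:
After op 1 (push 13): stack=[13] mem=[0,0,0,0]
After op 2 (dup): stack=[13,13] mem=[0,0,0,0]
After op 3 (dup): stack=[13,13,13] mem=[0,0,0,0]
After op 4 (RCL M2): stack=[13,13,13,0] mem=[0,0,0,0]
After op 5 (/): stack=[13,13,0] mem=[0,0,0,0]
After op 6 (STO M3): stack=[13,13] mem=[0,0,0,0]
After op 7 (+): stack=[26] mem=[0,0,0,0]
After op 8 (push 19): stack=[26,19] mem=[0,0,0,0]
After op 9 (-): stack=[7] mem=[0,0,0,0]
After op 10 (push 17): stack=[7,17] mem=[0,0,0,0]
After op 11 (-): stack=[-10] mem=[0,0,0,0]
After op 12 (RCL M3): stack=[-10,0] mem=[0,0,0,0]
After op 13 (STO M3): stack=[-10] mem=[0,0,0,0]
After op 14 (STO M1): stack=[empty] mem=[0,-10,0,0]
After op 15 (RCL M1): stack=[-10] mem=[0,-10,0,0]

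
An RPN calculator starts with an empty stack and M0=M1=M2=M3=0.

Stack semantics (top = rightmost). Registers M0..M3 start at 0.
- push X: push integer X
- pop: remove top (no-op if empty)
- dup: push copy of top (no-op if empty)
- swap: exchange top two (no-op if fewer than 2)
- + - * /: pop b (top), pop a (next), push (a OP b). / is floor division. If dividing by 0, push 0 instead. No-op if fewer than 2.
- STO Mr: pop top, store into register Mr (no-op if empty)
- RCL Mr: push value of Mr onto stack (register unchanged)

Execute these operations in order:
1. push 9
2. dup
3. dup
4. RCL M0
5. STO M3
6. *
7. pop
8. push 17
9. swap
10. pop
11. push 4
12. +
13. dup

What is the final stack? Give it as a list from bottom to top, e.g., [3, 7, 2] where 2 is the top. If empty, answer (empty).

After op 1 (push 9): stack=[9] mem=[0,0,0,0]
After op 2 (dup): stack=[9,9] mem=[0,0,0,0]
After op 3 (dup): stack=[9,9,9] mem=[0,0,0,0]
After op 4 (RCL M0): stack=[9,9,9,0] mem=[0,0,0,0]
After op 5 (STO M3): stack=[9,9,9] mem=[0,0,0,0]
After op 6 (*): stack=[9,81] mem=[0,0,0,0]
After op 7 (pop): stack=[9] mem=[0,0,0,0]
After op 8 (push 17): stack=[9,17] mem=[0,0,0,0]
After op 9 (swap): stack=[17,9] mem=[0,0,0,0]
After op 10 (pop): stack=[17] mem=[0,0,0,0]
After op 11 (push 4): stack=[17,4] mem=[0,0,0,0]
After op 12 (+): stack=[21] mem=[0,0,0,0]
After op 13 (dup): stack=[21,21] mem=[0,0,0,0]

Answer: [21, 21]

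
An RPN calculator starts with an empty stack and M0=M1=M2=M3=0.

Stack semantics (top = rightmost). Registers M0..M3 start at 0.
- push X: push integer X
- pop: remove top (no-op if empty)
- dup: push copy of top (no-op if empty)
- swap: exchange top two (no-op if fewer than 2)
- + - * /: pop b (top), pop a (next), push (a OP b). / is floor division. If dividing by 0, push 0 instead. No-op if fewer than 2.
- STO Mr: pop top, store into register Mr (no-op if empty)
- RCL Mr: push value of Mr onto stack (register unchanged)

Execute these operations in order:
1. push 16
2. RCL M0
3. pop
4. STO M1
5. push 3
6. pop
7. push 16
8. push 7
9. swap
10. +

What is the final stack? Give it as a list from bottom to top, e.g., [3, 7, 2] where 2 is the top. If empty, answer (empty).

Answer: [23]

Derivation:
After op 1 (push 16): stack=[16] mem=[0,0,0,0]
After op 2 (RCL M0): stack=[16,0] mem=[0,0,0,0]
After op 3 (pop): stack=[16] mem=[0,0,0,0]
After op 4 (STO M1): stack=[empty] mem=[0,16,0,0]
After op 5 (push 3): stack=[3] mem=[0,16,0,0]
After op 6 (pop): stack=[empty] mem=[0,16,0,0]
After op 7 (push 16): stack=[16] mem=[0,16,0,0]
After op 8 (push 7): stack=[16,7] mem=[0,16,0,0]
After op 9 (swap): stack=[7,16] mem=[0,16,0,0]
After op 10 (+): stack=[23] mem=[0,16,0,0]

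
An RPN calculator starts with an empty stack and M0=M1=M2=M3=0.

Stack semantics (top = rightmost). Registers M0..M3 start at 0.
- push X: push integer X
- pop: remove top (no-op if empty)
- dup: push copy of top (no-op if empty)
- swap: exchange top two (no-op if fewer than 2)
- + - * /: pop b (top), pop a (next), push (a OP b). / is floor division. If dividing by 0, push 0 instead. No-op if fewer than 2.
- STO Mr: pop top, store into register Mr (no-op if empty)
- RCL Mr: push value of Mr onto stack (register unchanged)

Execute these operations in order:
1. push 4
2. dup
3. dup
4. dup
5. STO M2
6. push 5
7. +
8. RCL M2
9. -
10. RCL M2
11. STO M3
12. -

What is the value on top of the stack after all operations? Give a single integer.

After op 1 (push 4): stack=[4] mem=[0,0,0,0]
After op 2 (dup): stack=[4,4] mem=[0,0,0,0]
After op 3 (dup): stack=[4,4,4] mem=[0,0,0,0]
After op 4 (dup): stack=[4,4,4,4] mem=[0,0,0,0]
After op 5 (STO M2): stack=[4,4,4] mem=[0,0,4,0]
After op 6 (push 5): stack=[4,4,4,5] mem=[0,0,4,0]
After op 7 (+): stack=[4,4,9] mem=[0,0,4,0]
After op 8 (RCL M2): stack=[4,4,9,4] mem=[0,0,4,0]
After op 9 (-): stack=[4,4,5] mem=[0,0,4,0]
After op 10 (RCL M2): stack=[4,4,5,4] mem=[0,0,4,0]
After op 11 (STO M3): stack=[4,4,5] mem=[0,0,4,4]
After op 12 (-): stack=[4,-1] mem=[0,0,4,4]

Answer: -1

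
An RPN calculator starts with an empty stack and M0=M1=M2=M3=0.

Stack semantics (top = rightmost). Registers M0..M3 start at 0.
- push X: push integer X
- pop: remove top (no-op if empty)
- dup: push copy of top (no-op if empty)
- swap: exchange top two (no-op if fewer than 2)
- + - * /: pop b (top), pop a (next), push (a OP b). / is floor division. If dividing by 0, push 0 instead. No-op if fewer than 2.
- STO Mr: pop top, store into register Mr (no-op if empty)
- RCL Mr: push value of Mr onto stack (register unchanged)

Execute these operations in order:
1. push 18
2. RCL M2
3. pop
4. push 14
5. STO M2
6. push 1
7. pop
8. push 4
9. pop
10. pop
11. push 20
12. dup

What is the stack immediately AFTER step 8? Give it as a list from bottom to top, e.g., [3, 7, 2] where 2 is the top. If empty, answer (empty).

After op 1 (push 18): stack=[18] mem=[0,0,0,0]
After op 2 (RCL M2): stack=[18,0] mem=[0,0,0,0]
After op 3 (pop): stack=[18] mem=[0,0,0,0]
After op 4 (push 14): stack=[18,14] mem=[0,0,0,0]
After op 5 (STO M2): stack=[18] mem=[0,0,14,0]
After op 6 (push 1): stack=[18,1] mem=[0,0,14,0]
After op 7 (pop): stack=[18] mem=[0,0,14,0]
After op 8 (push 4): stack=[18,4] mem=[0,0,14,0]

[18, 4]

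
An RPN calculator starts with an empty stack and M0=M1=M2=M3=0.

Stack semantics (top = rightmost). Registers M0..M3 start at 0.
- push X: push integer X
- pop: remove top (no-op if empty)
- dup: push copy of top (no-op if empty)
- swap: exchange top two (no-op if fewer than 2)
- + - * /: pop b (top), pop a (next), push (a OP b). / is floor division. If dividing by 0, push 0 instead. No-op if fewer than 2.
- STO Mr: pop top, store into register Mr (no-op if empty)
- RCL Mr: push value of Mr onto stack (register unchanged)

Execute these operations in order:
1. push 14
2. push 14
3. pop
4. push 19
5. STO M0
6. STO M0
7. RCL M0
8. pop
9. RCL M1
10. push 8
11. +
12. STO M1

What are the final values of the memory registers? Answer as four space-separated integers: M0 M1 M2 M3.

After op 1 (push 14): stack=[14] mem=[0,0,0,0]
After op 2 (push 14): stack=[14,14] mem=[0,0,0,0]
After op 3 (pop): stack=[14] mem=[0,0,0,0]
After op 4 (push 19): stack=[14,19] mem=[0,0,0,0]
After op 5 (STO M0): stack=[14] mem=[19,0,0,0]
After op 6 (STO M0): stack=[empty] mem=[14,0,0,0]
After op 7 (RCL M0): stack=[14] mem=[14,0,0,0]
After op 8 (pop): stack=[empty] mem=[14,0,0,0]
After op 9 (RCL M1): stack=[0] mem=[14,0,0,0]
After op 10 (push 8): stack=[0,8] mem=[14,0,0,0]
After op 11 (+): stack=[8] mem=[14,0,0,0]
After op 12 (STO M1): stack=[empty] mem=[14,8,0,0]

Answer: 14 8 0 0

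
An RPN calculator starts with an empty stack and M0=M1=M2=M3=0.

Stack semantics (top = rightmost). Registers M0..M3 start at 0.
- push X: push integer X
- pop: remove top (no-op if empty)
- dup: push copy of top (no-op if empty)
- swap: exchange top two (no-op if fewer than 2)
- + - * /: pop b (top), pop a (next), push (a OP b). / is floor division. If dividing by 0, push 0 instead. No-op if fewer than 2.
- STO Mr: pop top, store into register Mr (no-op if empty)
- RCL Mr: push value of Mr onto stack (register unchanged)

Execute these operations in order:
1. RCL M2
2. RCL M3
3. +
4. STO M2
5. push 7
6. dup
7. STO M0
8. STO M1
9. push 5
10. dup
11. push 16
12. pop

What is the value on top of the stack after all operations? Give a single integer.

After op 1 (RCL M2): stack=[0] mem=[0,0,0,0]
After op 2 (RCL M3): stack=[0,0] mem=[0,0,0,0]
After op 3 (+): stack=[0] mem=[0,0,0,0]
After op 4 (STO M2): stack=[empty] mem=[0,0,0,0]
After op 5 (push 7): stack=[7] mem=[0,0,0,0]
After op 6 (dup): stack=[7,7] mem=[0,0,0,0]
After op 7 (STO M0): stack=[7] mem=[7,0,0,0]
After op 8 (STO M1): stack=[empty] mem=[7,7,0,0]
After op 9 (push 5): stack=[5] mem=[7,7,0,0]
After op 10 (dup): stack=[5,5] mem=[7,7,0,0]
After op 11 (push 16): stack=[5,5,16] mem=[7,7,0,0]
After op 12 (pop): stack=[5,5] mem=[7,7,0,0]

Answer: 5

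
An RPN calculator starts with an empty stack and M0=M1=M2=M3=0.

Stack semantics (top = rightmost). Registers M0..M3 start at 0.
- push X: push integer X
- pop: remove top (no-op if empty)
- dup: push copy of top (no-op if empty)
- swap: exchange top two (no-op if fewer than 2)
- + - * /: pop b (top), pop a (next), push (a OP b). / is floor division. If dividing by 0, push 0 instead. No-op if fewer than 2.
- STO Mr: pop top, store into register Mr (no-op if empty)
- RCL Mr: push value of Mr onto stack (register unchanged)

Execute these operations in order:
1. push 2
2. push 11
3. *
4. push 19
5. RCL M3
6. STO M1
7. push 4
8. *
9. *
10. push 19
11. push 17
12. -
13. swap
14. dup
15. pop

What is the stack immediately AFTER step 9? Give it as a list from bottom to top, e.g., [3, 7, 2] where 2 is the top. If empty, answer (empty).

After op 1 (push 2): stack=[2] mem=[0,0,0,0]
After op 2 (push 11): stack=[2,11] mem=[0,0,0,0]
After op 3 (*): stack=[22] mem=[0,0,0,0]
After op 4 (push 19): stack=[22,19] mem=[0,0,0,0]
After op 5 (RCL M3): stack=[22,19,0] mem=[0,0,0,0]
After op 6 (STO M1): stack=[22,19] mem=[0,0,0,0]
After op 7 (push 4): stack=[22,19,4] mem=[0,0,0,0]
After op 8 (*): stack=[22,76] mem=[0,0,0,0]
After op 9 (*): stack=[1672] mem=[0,0,0,0]

[1672]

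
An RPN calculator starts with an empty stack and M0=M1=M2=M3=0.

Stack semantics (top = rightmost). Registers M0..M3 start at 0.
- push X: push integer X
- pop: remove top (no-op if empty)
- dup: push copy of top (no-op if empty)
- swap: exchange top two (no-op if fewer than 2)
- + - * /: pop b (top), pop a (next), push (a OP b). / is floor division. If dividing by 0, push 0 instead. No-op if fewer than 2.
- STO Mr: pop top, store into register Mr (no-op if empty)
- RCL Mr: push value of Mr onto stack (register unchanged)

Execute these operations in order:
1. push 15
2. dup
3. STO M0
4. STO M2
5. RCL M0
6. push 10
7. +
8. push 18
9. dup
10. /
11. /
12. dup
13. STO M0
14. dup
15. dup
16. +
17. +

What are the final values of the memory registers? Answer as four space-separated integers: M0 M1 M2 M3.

After op 1 (push 15): stack=[15] mem=[0,0,0,0]
After op 2 (dup): stack=[15,15] mem=[0,0,0,0]
After op 3 (STO M0): stack=[15] mem=[15,0,0,0]
After op 4 (STO M2): stack=[empty] mem=[15,0,15,0]
After op 5 (RCL M0): stack=[15] mem=[15,0,15,0]
After op 6 (push 10): stack=[15,10] mem=[15,0,15,0]
After op 7 (+): stack=[25] mem=[15,0,15,0]
After op 8 (push 18): stack=[25,18] mem=[15,0,15,0]
After op 9 (dup): stack=[25,18,18] mem=[15,0,15,0]
After op 10 (/): stack=[25,1] mem=[15,0,15,0]
After op 11 (/): stack=[25] mem=[15,0,15,0]
After op 12 (dup): stack=[25,25] mem=[15,0,15,0]
After op 13 (STO M0): stack=[25] mem=[25,0,15,0]
After op 14 (dup): stack=[25,25] mem=[25,0,15,0]
After op 15 (dup): stack=[25,25,25] mem=[25,0,15,0]
After op 16 (+): stack=[25,50] mem=[25,0,15,0]
After op 17 (+): stack=[75] mem=[25,0,15,0]

Answer: 25 0 15 0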